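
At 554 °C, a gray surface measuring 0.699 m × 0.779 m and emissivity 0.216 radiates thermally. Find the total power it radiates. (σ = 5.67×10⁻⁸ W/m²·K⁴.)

P ≈ 3120 W

A = 0.699 × 0.779 = 0.545 m².
554 °C = 827 K.
P = εσAT⁴ = 0.216 × 5.67×10⁻⁸ × 0.545 × (827)⁴ = 0.216 × 5.67×10⁻⁸ × 0.545 × 4.68×10^11.
P = 3120 W.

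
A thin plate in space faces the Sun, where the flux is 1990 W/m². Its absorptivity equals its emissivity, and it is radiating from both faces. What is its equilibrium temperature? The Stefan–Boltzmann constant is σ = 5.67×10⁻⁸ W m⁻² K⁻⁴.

Absorbed flux αS = emitted flux 2εσT⁴ per unit area; with α = ε this gives T = (S/2σ)^(1/4).
T = (1990 / (2 × 5.67×10⁻⁸))^(1/4) = (1.75×10^10)^(1/4).
T = 364 K.

T ≈ 364 K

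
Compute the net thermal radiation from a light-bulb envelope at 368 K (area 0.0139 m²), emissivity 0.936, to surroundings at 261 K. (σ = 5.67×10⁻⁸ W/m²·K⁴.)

Q = εσA(T⁴ − T_s⁴). T⁴ − T_s⁴ = (368)⁴ − (261)⁴ = 1.83×10^10 − 4.64×10^9 = 1.37×10^10 K⁴.
Q = 0.936 × 5.67×10⁻⁸ × 0.0139 × 1.37×10^10 = 10.1 W.

Q ≈ 10.1 W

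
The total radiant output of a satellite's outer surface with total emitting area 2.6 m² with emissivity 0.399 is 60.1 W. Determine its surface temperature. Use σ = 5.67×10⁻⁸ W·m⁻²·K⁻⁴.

T ≈ 179 K

From P = εσAT⁴, T = (P / εσA)^(1/4) = (60.1 / (0.399 × 5.67×10⁻⁸ × 2.60))^(1/4).
T = (1.02×10^9)^(1/4) = 179 K.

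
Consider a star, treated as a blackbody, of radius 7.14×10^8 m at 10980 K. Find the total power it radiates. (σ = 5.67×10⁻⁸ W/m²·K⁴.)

A = 4πr² = 4π × (7.14×10^8)² = 6.41×10^18 m².
P = σAT⁴ = 5.67×10⁻⁸ × 6.41×10^18 × (10980)⁴ = 5.67×10⁻⁸ × 6.41×10^18 × 1.45×10^16.
P = 5.28×10^27 W.

P ≈ 5.28×10^27 W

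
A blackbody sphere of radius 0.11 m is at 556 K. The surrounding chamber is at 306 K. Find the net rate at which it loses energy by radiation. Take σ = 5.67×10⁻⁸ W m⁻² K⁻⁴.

Q ≈ 748 W

A = 4πr² = 4π × (0.11)² = 0.152 m².
Q = σA(T⁴ − T_s⁴). T⁴ − T_s⁴ = (556)⁴ − (306)⁴ = 9.56×10^10 − 8.77×10^9 = 8.68×10^10 K⁴.
Q = 5.67×10⁻⁸ × 0.152 × 8.68×10^10 = 748 W.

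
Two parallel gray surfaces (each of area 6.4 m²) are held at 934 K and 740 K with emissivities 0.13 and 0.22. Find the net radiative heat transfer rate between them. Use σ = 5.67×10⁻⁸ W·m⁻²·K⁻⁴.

For two large parallel gray plates, q = σ(T₁⁴ − T₂⁴) / (1/ε₁ + 1/ε₂ − 1).
1/ε₁ + 1/ε₂ − 1 = 1/0.13 + 1/0.22 − 1 = 11.24.
T₁⁴ − T₂⁴ = 7.61×10^11 − 3.00×10^11 = 4.61×10^11 K⁴.
q = 5.67×10⁻⁸ × 4.61×10^11 / 11.24 = 2330 W/m².
Q = q·A = 2330 × 6.4 = 14900 W.

Q ≈ 14900 W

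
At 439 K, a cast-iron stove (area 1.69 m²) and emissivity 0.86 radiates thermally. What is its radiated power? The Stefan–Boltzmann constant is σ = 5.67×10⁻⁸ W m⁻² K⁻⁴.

Stefan–Boltzmann: P = εσAT⁴ = 0.86 × 5.67×10⁻⁸ × 1.69 × (439)⁴ = 0.86 × 5.67×10⁻⁸ × 1.69 × 3.71×10^10.
P = 3060 W.

P ≈ 3060 W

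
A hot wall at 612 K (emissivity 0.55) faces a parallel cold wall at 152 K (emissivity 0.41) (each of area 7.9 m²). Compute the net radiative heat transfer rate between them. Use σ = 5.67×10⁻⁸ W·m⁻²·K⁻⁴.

For two large parallel gray plates, q = σ(T₁⁴ − T₂⁴) / (1/ε₁ + 1/ε₂ − 1).
1/ε₁ + 1/ε₂ − 1 = 1/0.55 + 1/0.41 − 1 = 3.257.
T₁⁴ − T₂⁴ = 1.40×10^11 − 5.34×10^8 = 1.40×10^11 K⁴.
q = 5.67×10⁻⁸ × 1.40×10^11 / 3.257 = 2430 W/m².
Q = q·A = 2430 × 7.9 = 19200 W.

Q ≈ 19200 W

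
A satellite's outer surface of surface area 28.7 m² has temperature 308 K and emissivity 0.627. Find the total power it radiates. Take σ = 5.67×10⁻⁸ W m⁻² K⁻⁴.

Stefan–Boltzmann: P = εσAT⁴ = 0.627 × 5.67×10⁻⁸ × 28.7 × (308)⁴ = 0.627 × 5.67×10⁻⁸ × 28.7 × 9.00×10^9.
P = 9180 W.

P ≈ 9180 W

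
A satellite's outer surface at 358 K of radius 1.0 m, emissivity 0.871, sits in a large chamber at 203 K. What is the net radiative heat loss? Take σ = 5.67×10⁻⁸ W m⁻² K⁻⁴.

A = 4πr² = 4π × (1.0)² = 12.6 m².
Q = εσA(T⁴ − T_s⁴). T⁴ − T_s⁴ = (358)⁴ − (203)⁴ = 1.64×10^10 − 1.70×10^9 = 1.47×10^10 K⁴.
Q = 0.871 × 5.67×10⁻⁸ × 12.6 × 1.47×10^10 = 9140 W.

Q ≈ 9140 W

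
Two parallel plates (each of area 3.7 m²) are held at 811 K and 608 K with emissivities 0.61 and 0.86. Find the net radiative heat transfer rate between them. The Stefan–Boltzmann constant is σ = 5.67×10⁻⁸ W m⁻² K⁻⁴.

For two large parallel gray plates, q = σ(T₁⁴ − T₂⁴) / (1/ε₁ + 1/ε₂ − 1).
1/ε₁ + 1/ε₂ − 1 = 1/0.61 + 1/0.86 − 1 = 1.802.
T₁⁴ − T₂⁴ = 4.33×10^11 − 1.37×10^11 = 2.96×10^11 K⁴.
q = 5.67×10⁻⁸ × 2.96×10^11 / 1.802 = 9310 W/m².
Q = q·A = 9310 × 3.7 = 34500 W.

Q ≈ 34500 W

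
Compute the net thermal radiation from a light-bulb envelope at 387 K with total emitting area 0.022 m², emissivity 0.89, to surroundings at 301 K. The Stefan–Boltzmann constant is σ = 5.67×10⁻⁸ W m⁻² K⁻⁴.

Q = εσA(T⁴ − T_s⁴). T⁴ − T_s⁴ = (387)⁴ − (301)⁴ = 2.24×10^10 − 8.21×10^9 = 1.42×10^10 K⁴.
Q = 0.89 × 5.67×10⁻⁸ × 0.0220 × 1.42×10^10 = 15.8 W.

Q ≈ 15.8 W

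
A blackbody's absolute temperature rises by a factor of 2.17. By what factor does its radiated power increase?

factor ≈ 22.2

P ∝ T⁴, so the power scales as (2.17)⁴ = 22.2.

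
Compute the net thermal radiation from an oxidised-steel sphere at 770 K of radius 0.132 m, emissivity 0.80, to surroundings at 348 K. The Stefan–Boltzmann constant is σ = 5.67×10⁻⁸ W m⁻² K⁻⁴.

Q ≈ 3350 W

A = 4πr² = 4π × (0.132)² = 0.219 m².
Q = εσA(T⁴ − T_s⁴). T⁴ − T_s⁴ = (770)⁴ − (348)⁴ = 3.52×10^11 − 1.47×10^10 = 3.37×10^11 K⁴.
Q = 0.80 × 5.67×10⁻⁸ × 0.219 × 3.37×10^11 = 3350 W.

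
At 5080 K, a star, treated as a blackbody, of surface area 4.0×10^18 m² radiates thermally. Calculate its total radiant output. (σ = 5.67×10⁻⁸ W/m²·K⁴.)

P ≈ 1.51×10^26 W

P = σAT⁴ = 5.67×10⁻⁸ × 4.00×10^18 × (5080)⁴ = 5.67×10⁻⁸ × 4.00×10^18 × 6.66×10^14.
P = 1.51×10^26 W.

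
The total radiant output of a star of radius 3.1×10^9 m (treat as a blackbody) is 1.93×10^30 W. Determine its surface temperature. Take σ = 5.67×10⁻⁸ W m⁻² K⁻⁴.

A = 4πr² = 4π × (3.1×10^9)² = 1.21×10^20 m².
From P = σAT⁴, T = (P / σA)^(1/4) = (1.93×10^30 / (5.67×10⁻⁸ × 1.21×10^20))^(1/4).
T = (2.82×10^17)^(1/4) = 23000 K.

T ≈ 23000 K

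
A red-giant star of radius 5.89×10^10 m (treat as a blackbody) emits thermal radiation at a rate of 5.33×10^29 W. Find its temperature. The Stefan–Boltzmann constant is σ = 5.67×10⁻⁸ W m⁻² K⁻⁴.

T ≈ 3830 K

A = 4πr² = 4π × (5.89×10^10)² = 4.36×10^22 m².
From P = σAT⁴, T = (P / σA)^(1/4) = (5.33×10^29 / (5.67×10⁻⁸ × 4.36×10^22))^(1/4).
T = (2.16×10^14)^(1/4) = 3830 K.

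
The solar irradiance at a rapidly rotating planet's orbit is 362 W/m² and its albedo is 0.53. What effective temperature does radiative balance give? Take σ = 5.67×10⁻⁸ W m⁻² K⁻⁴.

Power absorbed = (1−a)S·πR²; power emitted = 4πR²σT⁴. Equating and cancelling πR²:
T = ((1−a)S / 4σ)^(1/4) = (170 / (4 × 5.67×10⁻⁸))^(1/4) = (7.50×10^8)^(1/4).
T = 165 K.

T ≈ 165 K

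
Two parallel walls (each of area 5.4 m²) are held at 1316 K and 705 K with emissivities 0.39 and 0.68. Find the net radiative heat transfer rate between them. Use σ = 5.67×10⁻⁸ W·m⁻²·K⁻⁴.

Q ≈ 2.78×10^5 W

For two large parallel gray plates, q = σ(T₁⁴ − T₂⁴) / (1/ε₁ + 1/ε₂ − 1).
1/ε₁ + 1/ε₂ − 1 = 1/0.39 + 1/0.68 − 1 = 3.035.
T₁⁴ − T₂⁴ = 3.00×10^12 − 2.47×10^11 = 2.75×10^12 K⁴.
q = 5.67×10⁻⁸ × 2.75×10^12 / 3.035 = 51400 W/m².
Q = q·A = 51400 × 5.4 = 2.78×10^5 W.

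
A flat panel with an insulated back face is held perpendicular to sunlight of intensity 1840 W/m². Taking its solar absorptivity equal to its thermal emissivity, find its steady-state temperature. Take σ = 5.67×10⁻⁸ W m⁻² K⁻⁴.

T ≈ 424 K

Absorbed flux αS = emitted flux εσT⁴ (one radiating face); with α = ε, T = (S/σ)^(1/4).
T = (1840 / 5.67×10⁻⁸)^(1/4) = (3.25×10^10)^(1/4).
T = 424 K.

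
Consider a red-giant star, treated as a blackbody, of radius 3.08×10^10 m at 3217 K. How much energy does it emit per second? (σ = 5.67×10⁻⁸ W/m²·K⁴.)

A = 4πr² = 4π × (3.08×10^10)² = 1.19×10^22 m².
P = σAT⁴ = 5.67×10⁻⁸ × 1.19×10^22 × (3217)⁴ = 5.67×10⁻⁸ × 1.19×10^22 × 1.07×10^14.
P = 7.24×10^28 W.

P ≈ 7.24×10^28 W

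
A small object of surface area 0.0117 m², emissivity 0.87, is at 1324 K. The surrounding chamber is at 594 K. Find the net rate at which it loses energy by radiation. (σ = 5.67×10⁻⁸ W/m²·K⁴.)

Q = εσA(T⁴ − T_s⁴). T⁴ − T_s⁴ = (1324)⁴ − (594)⁴ = 3.07×10^12 − 1.24×10^11 = 2.95×10^12 K⁴.
Q = 0.87 × 5.67×10⁻⁸ × 0.0117 × 2.95×10^12 = 1700 W.

Q ≈ 1700 W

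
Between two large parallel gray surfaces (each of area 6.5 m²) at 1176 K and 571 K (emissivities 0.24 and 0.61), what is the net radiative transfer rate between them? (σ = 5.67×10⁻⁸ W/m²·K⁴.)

Q ≈ 1.39×10^5 W

For two large parallel gray plates, q = σ(T₁⁴ − T₂⁴) / (1/ε₁ + 1/ε₂ − 1).
1/ε₁ + 1/ε₂ − 1 = 1/0.24 + 1/0.61 − 1 = 4.806.
T₁⁴ − T₂⁴ = 1.91×10^12 − 1.06×10^11 = 1.81×10^12 K⁴.
q = 5.67×10⁻⁸ × 1.81×10^12 / 4.806 = 21300 W/m².
Q = q·A = 21300 × 6.5 = 1.39×10^5 W.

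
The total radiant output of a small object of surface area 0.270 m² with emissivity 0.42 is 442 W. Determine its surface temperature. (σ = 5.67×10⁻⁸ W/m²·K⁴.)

T ≈ 512 K

From P = εσAT⁴, T = (P / εσA)^(1/4) = (442 / (0.42 × 5.67×10⁻⁸ × 0.270))^(1/4).
T = (6.87×10^10)^(1/4) = 512 K.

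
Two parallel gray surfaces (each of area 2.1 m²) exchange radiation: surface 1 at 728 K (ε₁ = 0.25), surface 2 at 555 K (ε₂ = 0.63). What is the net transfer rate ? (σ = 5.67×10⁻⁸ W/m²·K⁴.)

Q ≈ 4830 W

For two large parallel gray plates, q = σ(T₁⁴ − T₂⁴) / (1/ε₁ + 1/ε₂ − 1).
1/ε₁ + 1/ε₂ − 1 = 1/0.25 + 1/0.63 − 1 = 4.587.
T₁⁴ − T₂⁴ = 2.81×10^11 − 9.49×10^10 = 1.86×10^11 K⁴.
q = 5.67×10⁻⁸ × 1.86×10^11 / 4.587 = 2300 W/m².
Q = q·A = 2300 × 2.1 = 4830 W.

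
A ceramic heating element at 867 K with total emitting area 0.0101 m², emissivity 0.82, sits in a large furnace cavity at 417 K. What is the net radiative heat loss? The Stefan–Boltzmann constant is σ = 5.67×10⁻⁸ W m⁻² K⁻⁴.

Q ≈ 251 W

Q = εσA(T⁴ − T_s⁴). T⁴ − T_s⁴ = (867)⁴ − (417)⁴ = 5.65×10^11 − 3.02×10^10 = 5.35×10^11 K⁴.
Q = 0.82 × 5.67×10⁻⁸ × 0.0101 × 5.35×10^11 = 251 W.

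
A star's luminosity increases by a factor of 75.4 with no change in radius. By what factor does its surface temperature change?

P ∝ T⁴ ⇒ T ∝ P^(1/4), so T scales by (75.4)^(1/4) = 2.95.

factor ≈ 2.95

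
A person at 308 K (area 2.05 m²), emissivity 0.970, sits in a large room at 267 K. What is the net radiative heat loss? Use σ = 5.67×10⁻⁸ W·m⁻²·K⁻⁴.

Q ≈ 442 W

Q = εσA(T⁴ − T_s⁴). T⁴ − T_s⁴ = (308)⁴ − (267)⁴ = 9.00×10^9 − 5.08×10^9 = 3.92×10^9 K⁴.
Q = 0.970 × 5.67×10⁻⁸ × 2.05 × 3.92×10^9 = 442 W.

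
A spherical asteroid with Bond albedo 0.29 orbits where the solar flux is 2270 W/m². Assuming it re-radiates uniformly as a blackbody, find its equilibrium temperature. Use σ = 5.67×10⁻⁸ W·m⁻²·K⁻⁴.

Power absorbed = (1−a)S·πR²; power emitted = 4πR²σT⁴. Equating and cancelling πR²:
T = ((1−a)S / 4σ)^(1/4) = (1610 / (4 × 5.67×10⁻⁸))^(1/4) = (7.11×10^9)^(1/4).
T = 290 K.

T ≈ 290 K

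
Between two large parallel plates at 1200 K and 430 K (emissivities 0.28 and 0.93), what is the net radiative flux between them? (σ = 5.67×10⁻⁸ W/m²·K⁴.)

q ≈ 31700 W/m²

For two large parallel gray plates, q = σ(T₁⁴ − T₂⁴) / (1/ε₁ + 1/ε₂ − 1).
1/ε₁ + 1/ε₂ − 1 = 1/0.28 + 1/0.93 − 1 = 3.647.
T₁⁴ − T₂⁴ = 2.07×10^12 − 3.42×10^10 = 2.04×10^12 K⁴.
q = 5.67×10⁻⁸ × 2.04×10^12 / 3.647 = 31700 W/m².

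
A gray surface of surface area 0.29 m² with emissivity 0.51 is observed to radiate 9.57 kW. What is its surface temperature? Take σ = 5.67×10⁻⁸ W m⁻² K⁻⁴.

T ≈ 1030 K

From P = εσAT⁴, T = (P / εσA)^(1/4) = (9570 / (0.51 × 5.67×10⁻⁸ × 0.290))^(1/4).
T = (1.14×10^12)^(1/4) = 1030 K.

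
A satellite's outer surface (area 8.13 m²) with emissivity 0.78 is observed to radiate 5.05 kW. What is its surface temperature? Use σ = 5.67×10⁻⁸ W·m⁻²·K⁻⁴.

From P = εσAT⁴, T = (P / εσA)^(1/4) = (5050 / (0.78 × 5.67×10⁻⁸ × 8.13))^(1/4).
T = (1.40×10^10)^(1/4) = 344 K.

T ≈ 344 K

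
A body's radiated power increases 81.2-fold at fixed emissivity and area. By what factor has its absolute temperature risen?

P ∝ T⁴ ⇒ T ∝ P^(1/4), so T scales by (81.2)^(1/4) = 3.00.

factor ≈ 3.00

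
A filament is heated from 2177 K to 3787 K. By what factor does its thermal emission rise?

ratio ≈ 9.16

P ∝ T⁴, so the ratio is (3787/2177)⁴ = (1.740)⁴ = 9.16.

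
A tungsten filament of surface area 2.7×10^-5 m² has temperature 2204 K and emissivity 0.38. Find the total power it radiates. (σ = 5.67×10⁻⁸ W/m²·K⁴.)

P ≈ 13.7 W

Stefan–Boltzmann: P = εσAT⁴ = 0.38 × 5.67×10⁻⁸ × 2.70×10^-5 × (2204)⁴ = 0.38 × 5.67×10⁻⁸ × 2.70×10^-5 × 2.36×10^13.
P = 13.7 W.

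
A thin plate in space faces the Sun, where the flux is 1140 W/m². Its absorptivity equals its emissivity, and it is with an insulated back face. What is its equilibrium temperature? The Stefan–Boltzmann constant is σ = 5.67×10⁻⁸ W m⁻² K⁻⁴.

T ≈ 377 K

Absorbed flux αS = emitted flux εσT⁴ (one radiating face); with α = ε, T = (S/σ)^(1/4).
T = (1140 / 5.67×10⁻⁸)^(1/4) = (2.01×10^10)^(1/4).
T = 377 K.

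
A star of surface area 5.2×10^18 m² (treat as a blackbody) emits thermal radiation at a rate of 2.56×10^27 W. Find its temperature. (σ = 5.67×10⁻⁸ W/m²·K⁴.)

From P = σAT⁴, T = (P / σA)^(1/4) = (2.56×10^27 / (5.67×10⁻⁸ × 5.20×10^18))^(1/4).
T = (8.68×10^15)^(1/4) = 9650 K.

T ≈ 9650 K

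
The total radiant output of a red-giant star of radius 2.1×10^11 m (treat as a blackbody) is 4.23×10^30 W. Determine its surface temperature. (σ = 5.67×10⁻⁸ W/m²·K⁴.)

A = 4πr² = 4π × (2.1×10^11)² = 5.54×10^23 m².
From P = σAT⁴, T = (P / σA)^(1/4) = (4.23×10^30 / (5.67×10⁻⁸ × 5.54×10^23))^(1/4).
T = (1.35×10^14)^(1/4) = 3410 K.

T ≈ 3410 K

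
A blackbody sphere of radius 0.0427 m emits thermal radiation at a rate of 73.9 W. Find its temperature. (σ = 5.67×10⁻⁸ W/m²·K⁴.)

T ≈ 488 K

A = 4πr² = 4π × (0.0427)² = 0.0229 m².
From P = σAT⁴, T = (P / σA)^(1/4) = (73.9 / (5.67×10⁻⁸ × 0.0229))^(1/4).
T = (5.69×10^10)^(1/4) = 488 K.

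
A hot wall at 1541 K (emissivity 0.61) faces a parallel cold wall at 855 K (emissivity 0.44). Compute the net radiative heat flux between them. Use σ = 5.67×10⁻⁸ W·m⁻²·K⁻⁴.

q ≈ 99400 W/m²

For two large parallel gray plates, q = σ(T₁⁴ − T₂⁴) / (1/ε₁ + 1/ε₂ − 1).
1/ε₁ + 1/ε₂ − 1 = 1/0.61 + 1/0.44 − 1 = 2.912.
T₁⁴ − T₂⁴ = 5.64×10^12 − 5.34×10^11 = 5.10×10^12 K⁴.
q = 5.67×10⁻⁸ × 5.10×10^12 / 2.912 = 99400 W/m².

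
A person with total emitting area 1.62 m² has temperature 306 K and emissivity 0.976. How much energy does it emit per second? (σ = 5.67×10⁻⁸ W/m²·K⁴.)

P = εσAT⁴ = 0.976 × 5.67×10⁻⁸ × 1.62 × (306)⁴ = 0.976 × 5.67×10⁻⁸ × 1.62 × 8.77×10^9.
P = 786 W.

P ≈ 786 W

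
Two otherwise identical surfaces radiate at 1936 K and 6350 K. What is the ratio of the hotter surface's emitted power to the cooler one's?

ratio ≈ 116

P ∝ T⁴, so the ratio is (6350/1936)⁴ = (3.280)⁴ = 116.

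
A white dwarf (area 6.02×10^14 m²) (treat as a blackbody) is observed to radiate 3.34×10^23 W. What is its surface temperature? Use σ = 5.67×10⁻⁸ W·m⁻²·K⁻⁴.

From P = σAT⁴, T = (P / σA)^(1/4) = (3.34×10^23 / (5.67×10⁻⁸ × 6.02×10^14))^(1/4).
T = (9.79×10^15)^(1/4) = 9950 K.

T ≈ 9950 K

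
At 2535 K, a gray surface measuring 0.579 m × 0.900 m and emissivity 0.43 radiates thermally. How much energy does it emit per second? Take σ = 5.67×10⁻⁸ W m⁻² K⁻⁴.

P ≈ 5.25×10^5 W

A = 0.579 × 0.900 = 0.521 m².
P = εσAT⁴ = 0.43 × 5.67×10⁻⁸ × 0.521 × (2535)⁴ = 0.43 × 5.67×10⁻⁸ × 0.521 × 4.13×10^13.
P = 5.25×10^5 W.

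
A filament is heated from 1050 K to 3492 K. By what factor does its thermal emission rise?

P ∝ T⁴, so the ratio is (3492/1050)⁴ = (3.326)⁴ = 122.

ratio ≈ 122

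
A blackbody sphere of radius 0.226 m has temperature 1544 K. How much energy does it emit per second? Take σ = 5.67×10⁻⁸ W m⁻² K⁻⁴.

P ≈ 2.07×10^5 W

A = 4πr² = 4π × (0.226)² = 0.642 m².
P = σAT⁴ = 5.67×10⁻⁸ × 0.642 × (1544)⁴ = 5.67×10⁻⁸ × 0.642 × 5.68×10^12.
P = 2.07×10^5 W.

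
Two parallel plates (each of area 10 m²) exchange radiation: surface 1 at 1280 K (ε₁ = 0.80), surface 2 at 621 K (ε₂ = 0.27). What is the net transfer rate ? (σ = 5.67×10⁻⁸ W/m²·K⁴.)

Q ≈ 3.64×10^5 W

For two large parallel gray plates, q = σ(T₁⁴ − T₂⁴) / (1/ε₁ + 1/ε₂ − 1).
1/ε₁ + 1/ε₂ − 1 = 1/0.80 + 1/0.27 − 1 = 3.954.
T₁⁴ − T₂⁴ = 2.68×10^12 − 1.49×10^11 = 2.54×10^12 K⁴.
q = 5.67×10⁻⁸ × 2.54×10^12 / 3.954 = 36400 W/m².
Q = q·A = 36400 × 10 = 3.64×10^5 W.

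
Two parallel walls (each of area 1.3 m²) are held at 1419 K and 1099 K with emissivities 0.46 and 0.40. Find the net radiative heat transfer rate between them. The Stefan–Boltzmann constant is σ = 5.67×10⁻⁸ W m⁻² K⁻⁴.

For two large parallel gray plates, q = σ(T₁⁴ − T₂⁴) / (1/ε₁ + 1/ε₂ − 1).
1/ε₁ + 1/ε₂ − 1 = 1/0.46 + 1/0.40 − 1 = 3.674.
T₁⁴ − T₂⁴ = 4.05×10^12 − 1.46×10^12 = 2.60×10^12 K⁴.
q = 5.67×10⁻⁸ × 2.60×10^12 / 3.674 = 40100 W/m².
Q = q·A = 40100 × 1.3 = 52100 W.

Q ≈ 52100 W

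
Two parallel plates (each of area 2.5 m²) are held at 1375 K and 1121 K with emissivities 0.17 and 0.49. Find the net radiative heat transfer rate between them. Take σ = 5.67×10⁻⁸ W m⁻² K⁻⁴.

For two large parallel gray plates, q = σ(T₁⁴ − T₂⁴) / (1/ε₁ + 1/ε₂ − 1).
1/ε₁ + 1/ε₂ − 1 = 1/0.17 + 1/0.49 − 1 = 6.923.
T₁⁴ − T₂⁴ = 3.57×10^12 − 1.58×10^12 = 2.00×10^12 K⁴.
q = 5.67×10⁻⁸ × 2.00×10^12 / 6.923 = 16300 W/m².
Q = q·A = 16300 × 2.5 = 40900 W.

Q ≈ 40900 W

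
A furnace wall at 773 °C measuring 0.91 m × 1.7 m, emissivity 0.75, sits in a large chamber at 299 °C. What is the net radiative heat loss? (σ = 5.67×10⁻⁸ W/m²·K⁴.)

A = 0.91 × 1.7 = 1.55 m².
Convert: 773 °C = 1046 K; 299 °C = 572 K.
Q = εσA(T⁴ − T_s⁴). T⁴ − T_s⁴ = (1046)⁴ − (572)⁴ = 1.20×10^12 − 1.07×10^11 = 1.09×10^12 K⁴.
Q = 0.75 × 5.67×10⁻⁸ × 1.55 × 1.09×10^12 = 71700 W.

Q ≈ 71700 W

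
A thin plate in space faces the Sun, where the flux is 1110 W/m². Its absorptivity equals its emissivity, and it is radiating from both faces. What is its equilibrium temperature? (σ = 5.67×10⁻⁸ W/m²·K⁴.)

Absorbed flux αS = emitted flux 2εσT⁴ per unit area; with α = ε this gives T = (S/2σ)^(1/4).
T = (1110 / (2 × 5.67×10⁻⁸))^(1/4) = (9.79×10^9)^(1/4).
T = 315 K.

T ≈ 315 K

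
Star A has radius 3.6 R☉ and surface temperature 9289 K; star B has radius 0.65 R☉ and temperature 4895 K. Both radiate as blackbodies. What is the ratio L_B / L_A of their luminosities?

L_B/L_A ≈ 2.51×10^-3

L = 4πR²σT⁴ ∝ R²T⁴, so L_B/L_A = (0.65/3.6)² × (4895/9289)⁴ = 0.0326 × 0.0771 = 2.51×10^-3.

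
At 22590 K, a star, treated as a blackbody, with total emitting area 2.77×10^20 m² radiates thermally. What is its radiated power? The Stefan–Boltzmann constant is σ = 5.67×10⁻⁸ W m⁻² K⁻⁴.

P ≈ 4.09×10^30 W

P = σAT⁴ = 5.67×10⁻⁸ × 2.77×10^20 × (22590)⁴ = 5.67×10⁻⁸ × 2.77×10^20 × 2.60×10^17.
P = 4.09×10^30 W.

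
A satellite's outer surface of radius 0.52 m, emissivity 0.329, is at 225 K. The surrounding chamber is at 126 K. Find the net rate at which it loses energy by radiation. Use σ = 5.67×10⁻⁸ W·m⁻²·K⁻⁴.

Q ≈ 146 W

A = 4πr² = 4π × (0.52)² = 3.40 m².
Q = εσA(T⁴ − T_s⁴). T⁴ − T_s⁴ = (225)⁴ − (126)⁴ = 2.56×10^9 − 2.52×10^8 = 2.31×10^9 K⁴.
Q = 0.329 × 5.67×10⁻⁸ × 3.40 × 2.31×10^9 = 146 W.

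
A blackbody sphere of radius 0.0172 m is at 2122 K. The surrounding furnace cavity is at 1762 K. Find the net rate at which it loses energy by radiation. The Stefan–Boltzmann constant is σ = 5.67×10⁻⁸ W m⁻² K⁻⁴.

Q ≈ 2240 W

A = 4πr² = 4π × (0.0172)² = 3.72×10^-3 m².
Q = σA(T⁴ − T_s⁴). T⁴ − T_s⁴ = (2122)⁴ − (1762)⁴ = 2.03×10^13 − 9.64×10^12 = 1.06×10^13 K⁴.
Q = 5.67×10⁻⁸ × 3.72×10^-3 × 1.06×10^13 = 2240 W.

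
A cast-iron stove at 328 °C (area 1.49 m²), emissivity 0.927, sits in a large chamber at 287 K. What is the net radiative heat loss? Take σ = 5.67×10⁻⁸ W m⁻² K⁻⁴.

Convert: 328 °C = 601 K.
Q = εσA(T⁴ − T_s⁴). T⁴ − T_s⁴ = (601)⁴ − (287)⁴ = 1.30×10^11 − 6.78×10^9 = 1.24×10^11 K⁴.
Q = 0.927 × 5.67×10⁻⁸ × 1.49 × 1.24×10^11 = 9690 W.

Q ≈ 9690 W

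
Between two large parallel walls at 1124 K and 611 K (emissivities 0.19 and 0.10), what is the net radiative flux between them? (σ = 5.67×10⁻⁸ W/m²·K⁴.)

q ≈ 5790 W/m²

For two large parallel gray plates, q = σ(T₁⁴ − T₂⁴) / (1/ε₁ + 1/ε₂ − 1).
1/ε₁ + 1/ε₂ − 1 = 1/0.19 + 1/0.10 − 1 = 14.26.
T₁⁴ − T₂⁴ = 1.60×10^12 − 1.39×10^11 = 1.46×10^12 K⁴.
q = 5.67×10⁻⁸ × 1.46×10^12 / 14.26 = 5790 W/m².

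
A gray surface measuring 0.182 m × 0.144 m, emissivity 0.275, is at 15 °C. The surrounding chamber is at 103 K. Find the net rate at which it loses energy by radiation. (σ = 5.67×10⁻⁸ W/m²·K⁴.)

A = 0.182 × 0.144 = 0.0262 m².
Convert: 15 °C = 288 K.
Q = εσA(T⁴ − T_s⁴). T⁴ − T_s⁴ = (288)⁴ − (103)⁴ = 6.88×10^9 − 1.13×10^8 = 6.77×10^9 K⁴.
Q = 0.275 × 5.67×10⁻⁸ × 0.0262 × 6.77×10^9 = 2.77 W.

Q ≈ 2.77 W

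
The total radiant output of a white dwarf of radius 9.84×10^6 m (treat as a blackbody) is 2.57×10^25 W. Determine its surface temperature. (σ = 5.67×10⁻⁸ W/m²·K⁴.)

A = 4πr² = 4π × (9.84×10^6)² = 1.22×10^15 m².
From P = σAT⁴, T = (P / σA)^(1/4) = (2.57×10^25 / (5.67×10⁻⁸ × 1.22×10^15))^(1/4).
T = (3.73×10^17)^(1/4) = 24700 K.

T ≈ 24700 K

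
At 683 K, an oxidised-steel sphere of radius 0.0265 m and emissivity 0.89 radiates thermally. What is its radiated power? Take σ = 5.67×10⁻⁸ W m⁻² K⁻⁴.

A = 4πr² = 4π × (0.0265)² = 8.82×10^-3 m².
Stefan–Boltzmann: P = εσAT⁴ = 0.89 × 5.67×10⁻⁸ × 8.82×10^-3 × (683)⁴ = 0.89 × 5.67×10⁻⁸ × 8.82×10^-3 × 2.18×10^11.
P = 96.9 W.

P ≈ 96.9 W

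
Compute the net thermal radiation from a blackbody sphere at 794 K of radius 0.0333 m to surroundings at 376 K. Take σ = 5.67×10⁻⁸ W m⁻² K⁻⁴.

A = 4πr² = 4π × (0.0333)² = 0.0139 m².
Q = σA(T⁴ − T_s⁴). T⁴ − T_s⁴ = (794)⁴ − (376)⁴ = 3.97×10^11 − 2.00×10^10 = 3.77×10^11 K⁴.
Q = 5.67×10⁻⁸ × 0.0139 × 3.77×10^11 = 298 W.

Q ≈ 298 W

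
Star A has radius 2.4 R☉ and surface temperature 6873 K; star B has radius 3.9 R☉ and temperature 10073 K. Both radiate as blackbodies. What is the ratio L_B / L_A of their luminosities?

L = 4πR²σT⁴ ∝ R²T⁴, so L_B/L_A = (3.9/2.4)² × (10073/6873)⁴ = 2.64 × 4.61 = 12.2.

L_B/L_A ≈ 12.2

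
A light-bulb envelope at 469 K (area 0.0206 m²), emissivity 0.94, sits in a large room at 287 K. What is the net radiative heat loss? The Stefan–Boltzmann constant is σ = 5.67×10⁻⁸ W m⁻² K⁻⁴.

Q = εσA(T⁴ − T_s⁴). T⁴ − T_s⁴ = (469)⁴ − (287)⁴ = 4.84×10^10 − 6.78×10^9 = 4.16×10^10 K⁴.
Q = 0.94 × 5.67×10⁻⁸ × 0.0206 × 4.16×10^10 = 45.7 W.

Q ≈ 45.7 W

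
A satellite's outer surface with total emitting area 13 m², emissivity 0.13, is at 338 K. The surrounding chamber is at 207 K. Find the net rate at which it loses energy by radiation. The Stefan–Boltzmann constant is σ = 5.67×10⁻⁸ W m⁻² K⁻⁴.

Q ≈ 1070 W

Q = εσA(T⁴ − T_s⁴). T⁴ − T_s⁴ = (338)⁴ − (207)⁴ = 1.31×10^10 − 1.84×10^9 = 1.12×10^10 K⁴.
Q = 0.13 × 5.67×10⁻⁸ × 13.0 × 1.12×10^10 = 1070 W.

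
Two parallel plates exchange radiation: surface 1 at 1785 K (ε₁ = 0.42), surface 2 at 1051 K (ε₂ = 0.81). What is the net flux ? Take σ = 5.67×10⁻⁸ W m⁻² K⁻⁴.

For two large parallel gray plates, q = σ(T₁⁴ − T₂⁴) / (1/ε₁ + 1/ε₂ − 1).
1/ε₁ + 1/ε₂ − 1 = 1/0.42 + 1/0.81 − 1 = 2.616.
T₁⁴ − T₂⁴ = 1.02×10^13 − 1.22×10^12 = 8.93×10^12 K⁴.
q = 5.67×10⁻⁸ × 8.93×10^12 / 2.616 = 1.94×10^5 W/m².

q ≈ 1.94×10^5 W/m²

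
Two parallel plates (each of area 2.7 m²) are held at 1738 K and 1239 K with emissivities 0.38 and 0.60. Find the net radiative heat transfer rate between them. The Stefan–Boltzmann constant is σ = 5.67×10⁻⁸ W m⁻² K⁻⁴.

For two large parallel gray plates, q = σ(T₁⁴ − T₂⁴) / (1/ε₁ + 1/ε₂ − 1).
1/ε₁ + 1/ε₂ − 1 = 1/0.38 + 1/0.60 − 1 = 3.298.
T₁⁴ − T₂⁴ = 9.12×10^12 − 2.36×10^12 = 6.77×10^12 K⁴.
q = 5.67×10⁻⁸ × 6.77×10^12 / 3.298 = 1.16×10^5 W/m².
Q = q·A = 1.16×10^5 × 2.7 = 3.14×10^5 W.

Q ≈ 3.14×10^5 W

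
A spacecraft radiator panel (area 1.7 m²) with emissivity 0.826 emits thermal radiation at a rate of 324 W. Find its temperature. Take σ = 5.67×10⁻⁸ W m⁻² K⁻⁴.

T ≈ 253 K

From P = εσAT⁴, T = (P / εσA)^(1/4) = (324 / (0.826 × 5.67×10⁻⁸ × 1.70))^(1/4).
T = (4.07×10^9)^(1/4) = 253 K.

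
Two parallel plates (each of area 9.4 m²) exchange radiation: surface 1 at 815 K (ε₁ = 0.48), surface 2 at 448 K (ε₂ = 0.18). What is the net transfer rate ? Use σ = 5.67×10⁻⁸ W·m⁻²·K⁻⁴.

For two large parallel gray plates, q = σ(T₁⁴ − T₂⁴) / (1/ε₁ + 1/ε₂ − 1).
1/ε₁ + 1/ε₂ − 1 = 1/0.48 + 1/0.18 − 1 = 6.639.
T₁⁴ − T₂⁴ = 4.41×10^11 − 4.03×10^10 = 4.01×10^11 K⁴.
q = 5.67×10⁻⁸ × 4.01×10^11 / 6.639 = 3420 W/m².
Q = q·A = 3420 × 9.4 = 32200 W.

Q ≈ 32200 W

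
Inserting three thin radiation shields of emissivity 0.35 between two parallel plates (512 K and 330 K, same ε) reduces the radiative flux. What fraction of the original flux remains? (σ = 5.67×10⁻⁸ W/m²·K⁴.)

ratio ≈ 0.250

With N identical shields there are N+1 = 4 gaps in series, each with the same radiative resistance, so the flux falls to 1/(N+1) of its unshielded value.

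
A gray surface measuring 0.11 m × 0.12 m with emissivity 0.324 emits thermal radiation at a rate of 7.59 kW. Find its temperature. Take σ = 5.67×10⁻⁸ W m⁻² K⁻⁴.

A = 0.11 × 0.12 = 0.0132 m².
From P = εσAT⁴, T = (P / εσA)^(1/4) = (7590 / (0.324 × 5.67×10⁻⁸ × 0.0132))^(1/4).
T = (3.13×10^13)^(1/4) = 2370 K.

T ≈ 2370 K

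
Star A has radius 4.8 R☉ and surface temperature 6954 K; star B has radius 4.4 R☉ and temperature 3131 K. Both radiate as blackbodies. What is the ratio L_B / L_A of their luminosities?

L = 4πR²σT⁴ ∝ R²T⁴, so L_B/L_A = (4.4/4.8)² × (3131/6954)⁴ = 0.840 × 0.0411 = 0.0345.

L_B/L_A ≈ 0.0345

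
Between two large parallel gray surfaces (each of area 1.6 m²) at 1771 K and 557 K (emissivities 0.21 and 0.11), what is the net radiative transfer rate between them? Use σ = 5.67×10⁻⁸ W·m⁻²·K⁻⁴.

For two large parallel gray plates, q = σ(T₁⁴ − T₂⁴) / (1/ε₁ + 1/ε₂ − 1).
1/ε₁ + 1/ε₂ − 1 = 1/0.21 + 1/0.11 − 1 = 12.85.
T₁⁴ − T₂⁴ = 9.84×10^12 − 9.63×10^10 = 9.74×10^12 K⁴.
q = 5.67×10⁻⁸ × 9.74×10^12 / 12.85 = 43000 W/m².
Q = q·A = 43000 × 1.6 = 68800 W.

Q ≈ 68800 W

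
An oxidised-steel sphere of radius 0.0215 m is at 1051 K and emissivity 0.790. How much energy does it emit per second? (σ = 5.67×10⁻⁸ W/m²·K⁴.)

A = 4πr² = 4π × (0.0215)² = 5.81×10^-3 m².
P = εσAT⁴ = 0.790 × 5.67×10⁻⁸ × 5.81×10^-3 × (1051)⁴ = 0.790 × 5.67×10⁻⁸ × 5.81×10^-3 × 1.22×10^12.
P = 317 W.

P ≈ 317 W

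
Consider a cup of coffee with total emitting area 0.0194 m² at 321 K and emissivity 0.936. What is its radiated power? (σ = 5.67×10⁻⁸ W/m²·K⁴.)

P = εσAT⁴ = 0.936 × 5.67×10⁻⁸ × 0.0194 × (321)⁴ = 0.936 × 5.67×10⁻⁸ × 0.0194 × 1.06×10^10.
P = 10.9 W.

P ≈ 10.9 W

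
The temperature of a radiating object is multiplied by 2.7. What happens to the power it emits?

factor ≈ 53.1

P ∝ T⁴, so the power scales as (2.7)⁴ = 53.1.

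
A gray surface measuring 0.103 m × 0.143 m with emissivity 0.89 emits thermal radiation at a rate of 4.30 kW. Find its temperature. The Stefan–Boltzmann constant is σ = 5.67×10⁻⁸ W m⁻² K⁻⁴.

T ≈ 1550 K

A = 0.103 × 0.143 = 0.0147 m².
From P = εσAT⁴, T = (P / εσA)^(1/4) = (4300 / (0.89 × 5.67×10⁻⁸ × 0.0147))^(1/4).
T = (5.79×10^12)^(1/4) = 1550 K.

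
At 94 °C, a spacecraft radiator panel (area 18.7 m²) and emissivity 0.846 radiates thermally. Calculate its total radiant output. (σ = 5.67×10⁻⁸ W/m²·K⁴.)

P ≈ 16300 W

94 °C = 367 K.
Stefan–Boltzmann: P = εσAT⁴ = 0.846 × 5.67×10⁻⁸ × 18.7 × (367)⁴ = 0.846 × 5.67×10⁻⁸ × 18.7 × 1.81×10^10.
P = 16300 W.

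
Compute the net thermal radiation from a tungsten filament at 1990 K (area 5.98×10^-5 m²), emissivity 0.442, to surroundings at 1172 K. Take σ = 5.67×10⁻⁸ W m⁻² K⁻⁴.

Q = εσA(T⁴ − T_s⁴). T⁴ − T_s⁴ = (1990)⁴ − (1172)⁴ = 1.57×10^13 − 1.89×10^12 = 1.38×10^13 K⁴.
Q = 0.442 × 5.67×10⁻⁸ × 5.98×10^-5 × 1.38×10^13 = 20.7 W.

Q ≈ 20.7 W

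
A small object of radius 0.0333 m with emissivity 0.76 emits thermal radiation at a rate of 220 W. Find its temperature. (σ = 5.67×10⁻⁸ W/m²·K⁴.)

T ≈ 778 K

A = 4πr² = 4π × (0.0333)² = 0.0139 m².
From P = εσAT⁴, T = (P / εσA)^(1/4) = (220 / (0.76 × 5.67×10⁻⁸ × 0.0139))^(1/4).
T = (3.66×10^11)^(1/4) = 778 K.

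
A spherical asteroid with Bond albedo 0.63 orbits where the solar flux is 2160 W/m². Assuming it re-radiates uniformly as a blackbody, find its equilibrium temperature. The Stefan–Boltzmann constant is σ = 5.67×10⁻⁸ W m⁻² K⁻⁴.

Power absorbed = (1−a)S·πR²; power emitted = 4πR²σT⁴. Equating and cancelling πR²:
T = ((1−a)S / 4σ)^(1/4) = (799 / (4 × 5.67×10⁻⁸))^(1/4) = (3.52×10^9)^(1/4).
T = 244 K.

T ≈ 244 K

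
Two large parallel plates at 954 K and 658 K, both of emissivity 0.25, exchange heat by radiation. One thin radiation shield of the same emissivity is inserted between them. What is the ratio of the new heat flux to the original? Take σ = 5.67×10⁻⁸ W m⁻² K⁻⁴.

With N identical shields there are N+1 = 2 gaps in series, each with the same radiative resistance, so the flux falls to 1/(N+1) of its unshielded value.

ratio ≈ 0.500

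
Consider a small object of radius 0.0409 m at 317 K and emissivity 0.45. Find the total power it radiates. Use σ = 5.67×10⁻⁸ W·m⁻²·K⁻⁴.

P ≈ 5.42 W

A = 4πr² = 4π × (0.0409)² = 0.0210 m².
Stefan–Boltzmann: P = εσAT⁴ = 0.45 × 5.67×10⁻⁸ × 0.0210 × (317)⁴ = 0.45 × 5.67×10⁻⁸ × 0.0210 × 1.01×10^10.
P = 5.42 W.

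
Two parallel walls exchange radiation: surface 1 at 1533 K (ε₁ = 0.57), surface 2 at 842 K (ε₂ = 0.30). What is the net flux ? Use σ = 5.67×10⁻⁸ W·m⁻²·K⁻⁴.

For two large parallel gray plates, q = σ(T₁⁴ − T₂⁴) / (1/ε₁ + 1/ε₂ − 1).
1/ε₁ + 1/ε₂ − 1 = 1/0.57 + 1/0.30 − 1 = 4.088.
T₁⁴ − T₂⁴ = 5.52×10^12 − 5.03×10^11 = 5.02×10^12 K⁴.
q = 5.67×10⁻⁸ × 5.02×10^12 / 4.088 = 69600 W/m².

q ≈ 69600 W/m²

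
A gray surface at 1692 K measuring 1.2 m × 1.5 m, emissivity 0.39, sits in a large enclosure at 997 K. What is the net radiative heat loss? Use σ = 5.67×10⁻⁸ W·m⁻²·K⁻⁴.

Q ≈ 2.87×10^5 W

A = 1.2 × 1.5 = 1.80 m².
Q = εσA(T⁴ − T_s⁴). T⁴ − T_s⁴ = (1692)⁴ − (997)⁴ = 8.20×10^12 − 9.88×10^11 = 7.21×10^12 K⁴.
Q = 0.39 × 5.67×10⁻⁸ × 1.80 × 7.21×10^12 = 2.87×10^5 W.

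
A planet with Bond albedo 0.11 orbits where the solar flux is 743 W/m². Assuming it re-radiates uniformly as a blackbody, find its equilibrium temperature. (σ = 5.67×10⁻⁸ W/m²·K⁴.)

Power absorbed = (1−a)S·πR²; power emitted = 4πR²σT⁴. Equating and cancelling πR²:
T = ((1−a)S / 4σ)^(1/4) = (661 / (4 × 5.67×10⁻⁸))^(1/4) = (2.92×10^9)^(1/4).
T = 232 K.

T ≈ 232 K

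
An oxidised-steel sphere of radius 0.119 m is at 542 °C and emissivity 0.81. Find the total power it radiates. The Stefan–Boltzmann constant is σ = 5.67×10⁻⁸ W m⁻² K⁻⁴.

A = 4πr² = 4π × (0.119)² = 0.178 m².
542 °C = 815 K.
Stefan–Boltzmann: P = εσAT⁴ = 0.81 × 5.67×10⁻⁸ × 0.178 × (815)⁴ = 0.81 × 5.67×10⁻⁸ × 0.178 × 4.41×10^11.
P = 3610 W.

P ≈ 3610 W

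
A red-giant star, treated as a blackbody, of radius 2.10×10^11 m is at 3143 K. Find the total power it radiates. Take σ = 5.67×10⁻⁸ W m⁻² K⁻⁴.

A = 4πr² = 4π × (2.10×10^11)² = 5.54×10^23 m².
P = σAT⁴ = 5.67×10⁻⁸ × 5.54×10^23 × (3143)⁴ = 5.67×10⁻⁸ × 5.54×10^23 × 9.76×10^13.
P = 3.07×10^30 W.

P ≈ 3.07×10^30 W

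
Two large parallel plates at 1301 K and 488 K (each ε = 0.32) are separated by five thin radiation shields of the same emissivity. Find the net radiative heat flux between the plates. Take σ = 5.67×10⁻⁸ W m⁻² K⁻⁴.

q ≈ 5050 W/m²

Each of the 6 gaps contributes resistance (2/ε − 1) = 2/0.32 − 1 = 5.250; total = 31.50.
q = σ(T₁⁴ − T₂⁴) / 31.50 = 5.67×10⁻⁸ × 2.81×10^12 / 31.50 = 5050 W/m².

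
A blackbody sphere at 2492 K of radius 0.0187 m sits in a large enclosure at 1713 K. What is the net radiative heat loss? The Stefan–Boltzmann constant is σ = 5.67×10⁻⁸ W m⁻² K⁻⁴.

A = 4πr² = 4π × (0.0187)² = 4.39×10^-3 m².
Q = σA(T⁴ − T_s⁴). T⁴ − T_s⁴ = (2492)⁴ − (1713)⁴ = 3.86×10^13 − 8.61×10^12 = 3.00×10^13 K⁴.
Q = 5.67×10⁻⁸ × 4.39×10^-3 × 3.00×10^13 = 7460 W.

Q ≈ 7460 W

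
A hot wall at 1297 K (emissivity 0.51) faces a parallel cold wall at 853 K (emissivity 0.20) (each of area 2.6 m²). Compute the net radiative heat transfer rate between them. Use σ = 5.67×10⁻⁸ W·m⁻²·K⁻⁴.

For two large parallel gray plates, q = σ(T₁⁴ − T₂⁴) / (1/ε₁ + 1/ε₂ − 1).
1/ε₁ + 1/ε₂ − 1 = 1/0.51 + 1/0.20 − 1 = 5.961.
T₁⁴ − T₂⁴ = 2.83×10^12 − 5.29×10^11 = 2.30×10^12 K⁴.
q = 5.67×10⁻⁸ × 2.30×10^12 / 5.961 = 21900 W/m².
Q = q·A = 21900 × 2.6 = 56900 W.

Q ≈ 56900 W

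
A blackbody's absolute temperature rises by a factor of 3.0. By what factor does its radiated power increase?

factor ≈ 81.0

P ∝ T⁴, so the power scales as (3.0)⁴ = 81.0.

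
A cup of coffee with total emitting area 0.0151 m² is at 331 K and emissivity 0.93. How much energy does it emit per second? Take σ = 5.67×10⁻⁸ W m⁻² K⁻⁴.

P ≈ 9.56 W

P = εσAT⁴ = 0.93 × 5.67×10⁻⁸ × 0.0151 × (331)⁴ = 0.93 × 5.67×10⁻⁸ × 0.0151 × 1.20×10^10.
P = 9.56 W.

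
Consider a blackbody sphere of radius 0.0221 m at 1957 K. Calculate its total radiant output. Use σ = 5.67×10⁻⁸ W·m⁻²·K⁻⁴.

P ≈ 5100 W

A = 4πr² = 4π × (0.0221)² = 6.14×10^-3 m².
P = σAT⁴ = 5.67×10⁻⁸ × 6.14×10^-3 × (1957)⁴ = 5.67×10⁻⁸ × 6.14×10^-3 × 1.47×10^13.
P = 5100 W.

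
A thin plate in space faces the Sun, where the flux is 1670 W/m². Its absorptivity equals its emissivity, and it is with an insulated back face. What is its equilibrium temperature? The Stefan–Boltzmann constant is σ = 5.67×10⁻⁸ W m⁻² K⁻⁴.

Absorbed flux αS = emitted flux εσT⁴ (one radiating face); with α = ε, T = (S/σ)^(1/4).
T = (1670 / 5.67×10⁻⁸)^(1/4) = (2.95×10^10)^(1/4).
T = 414 K.

T ≈ 414 K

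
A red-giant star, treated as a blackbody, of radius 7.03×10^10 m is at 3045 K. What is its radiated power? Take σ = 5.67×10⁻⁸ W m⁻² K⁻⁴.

P ≈ 3.03×10^29 W

A = 4πr² = 4π × (7.03×10^10)² = 6.21×10^22 m².
P = σAT⁴ = 5.67×10⁻⁸ × 6.21×10^22 × (3045)⁴ = 5.67×10⁻⁸ × 6.21×10^22 × 8.60×10^13.
P = 3.03×10^29 W.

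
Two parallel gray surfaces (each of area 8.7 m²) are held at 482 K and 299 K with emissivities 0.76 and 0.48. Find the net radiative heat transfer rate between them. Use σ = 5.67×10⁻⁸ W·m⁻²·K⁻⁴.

Q ≈ 9450 W

For two large parallel gray plates, q = σ(T₁⁴ − T₂⁴) / (1/ε₁ + 1/ε₂ − 1).
1/ε₁ + 1/ε₂ − 1 = 1/0.76 + 1/0.48 − 1 = 2.399.
T₁⁴ − T₂⁴ = 5.40×10^10 − 7.99×10^9 = 4.60×10^10 K⁴.
q = 5.67×10⁻⁸ × 4.60×10^10 / 2.399 = 1090 W/m².
Q = q·A = 1090 × 8.7 = 9450 W.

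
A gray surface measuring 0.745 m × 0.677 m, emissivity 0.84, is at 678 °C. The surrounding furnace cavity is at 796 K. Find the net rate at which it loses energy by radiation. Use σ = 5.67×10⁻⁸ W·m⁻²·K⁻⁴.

A = 0.745 × 0.677 = 0.504 m².
Convert: 678 °C = 951 K.
Q = εσA(T⁴ − T_s⁴). T⁴ − T_s⁴ = (951)⁴ − (796)⁴ = 8.18×10^11 − 4.01×10^11 = 4.16×10^11 K⁴.
Q = 0.84 × 5.67×10⁻⁸ × 0.504 × 4.16×10^11 = 10000 W.

Q ≈ 10000 W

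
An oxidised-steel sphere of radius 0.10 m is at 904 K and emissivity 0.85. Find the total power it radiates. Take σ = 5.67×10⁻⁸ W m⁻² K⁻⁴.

A = 4πr² = 4π × (0.10)² = 0.126 m².
Stefan–Boltzmann: P = εσAT⁴ = 0.85 × 5.67×10⁻⁸ × 0.126 × (904)⁴ = 0.85 × 5.67×10⁻⁸ × 0.126 × 6.68×10^11.
P = 4040 W.

P ≈ 4040 W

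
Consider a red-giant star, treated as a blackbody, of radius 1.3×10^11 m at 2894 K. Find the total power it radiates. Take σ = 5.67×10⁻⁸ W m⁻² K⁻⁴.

P ≈ 8.45×10^29 W

A = 4πr² = 4π × (1.3×10^11)² = 2.12×10^23 m².
P = σAT⁴ = 5.67×10⁻⁸ × 2.12×10^23 × (2894)⁴ = 5.67×10⁻⁸ × 2.12×10^23 × 7.01×10^13.
P = 8.45×10^29 W.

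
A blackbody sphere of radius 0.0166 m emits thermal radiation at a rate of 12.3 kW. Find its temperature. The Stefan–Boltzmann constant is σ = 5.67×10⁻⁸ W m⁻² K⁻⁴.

A = 4πr² = 4π × (0.0166)² = 3.46×10^-3 m².
From P = σAT⁴, T = (P / σA)^(1/4) = (12300 / (5.67×10⁻⁸ × 3.46×10^-3))^(1/4).
T = (6.26×10^13)^(1/4) = 2810 K.

T ≈ 2810 K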